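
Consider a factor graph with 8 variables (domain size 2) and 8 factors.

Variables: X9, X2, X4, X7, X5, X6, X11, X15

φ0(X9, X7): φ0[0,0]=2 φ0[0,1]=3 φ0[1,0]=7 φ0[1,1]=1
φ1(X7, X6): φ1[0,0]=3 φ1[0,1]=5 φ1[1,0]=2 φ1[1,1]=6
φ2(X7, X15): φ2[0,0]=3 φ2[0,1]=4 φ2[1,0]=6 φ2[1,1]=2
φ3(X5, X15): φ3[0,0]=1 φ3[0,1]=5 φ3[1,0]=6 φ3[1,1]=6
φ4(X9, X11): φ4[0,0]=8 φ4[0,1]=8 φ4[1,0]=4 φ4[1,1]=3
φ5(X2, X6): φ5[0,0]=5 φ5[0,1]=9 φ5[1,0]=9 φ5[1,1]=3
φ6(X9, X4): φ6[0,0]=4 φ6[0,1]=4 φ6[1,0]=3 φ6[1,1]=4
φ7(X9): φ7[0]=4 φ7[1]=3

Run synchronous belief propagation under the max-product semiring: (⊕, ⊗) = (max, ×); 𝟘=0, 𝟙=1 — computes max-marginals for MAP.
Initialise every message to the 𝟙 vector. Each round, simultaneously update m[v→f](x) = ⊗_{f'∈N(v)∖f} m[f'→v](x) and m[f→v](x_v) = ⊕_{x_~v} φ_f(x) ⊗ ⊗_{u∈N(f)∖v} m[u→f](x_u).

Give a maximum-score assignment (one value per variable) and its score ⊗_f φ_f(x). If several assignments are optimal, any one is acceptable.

assignment: (X9=0, X2=0, X4=0, X7=1, X5=1, X6=1, X11=0, X15=0); score = 746496

init: all messages = 𝟙 over 2 values
r1 m[φ0→X9] = [3, 7]
r1 m[φ0→X7] = [7, 3]
r1 m[φ1→X7] = [5, 6]
r1 m[φ1→X6] = [3, 6]
r1 m[φ2→X7] = [4, 6]
r1 m[φ2→X15] = [6, 4]
r1 m[φ3→X5] = [5, 6]
r1 m[φ3→X15] = [6, 6]
r1 m[φ4→X9] = [8, 4]
r1 m[φ4→X11] = [8, 8]
r1 m[φ5→X2] = [9, 9]
r1 m[φ5→X6] = [9, 9]
r1 m[φ6→X9] = [4, 4]
r1 m[φ6→X4] = [4, 4]
r1 m[φ7→X9] = [4, 3]
r1 m[X9→φ0] = [1, 1]
r1 m[X9→φ4] = [1, 1]
r1 m[X9→φ6] = [1, 1]
r1 m[X9→φ7] = [1, 1]
r1 m[X2→φ5] = [1, 1]
r1 m[X4→φ6] = [1, 1]
r1 m[X7→φ0] = [1, 1]
r1 m[X7→φ1] = [1, 1]
r1 m[X7→φ2] = [1, 1]
r1 m[X5→φ3] = [1, 1]
r1 m[X6→φ1] = [1, 1]
r1 m[X6→φ5] = [1, 1]
r1 m[X11→φ4] = [1, 1]
r1 m[X15→φ2] = [1, 1]
r1 m[X15→φ3] = [1, 1]
r2 m[φ0→X9] = [3, 7]
r2 m[φ0→X7] = [7, 3]
r2 m[φ1→X7] = [5, 6]
r2 m[φ1→X6] = [3, 6]
r2 m[φ2→X7] = [4, 6]
r2 m[φ2→X15] = [6, 4]
r2 m[φ3→X5] = [5, 6]
r2 m[φ3→X15] = [6, 6]
r2 m[φ4→X9] = [8, 4]
r2 m[φ4→X11] = [8, 8]
r2 m[φ5→X2] = [9, 9]
r2 m[φ5→X6] = [9, 9]
r2 m[φ6→X9] = [4, 4]
r2 m[φ6→X4] = [4, 4]
r2 m[φ7→X9] = [4, 3]
r2 m[X9→φ0] = [128, 48]
r2 m[X9→φ4] = [48, 84]
r2 m[X9→φ6] = [96, 84]
r2 m[X9→φ7] = [96, 112]
r2 m[X2→φ5] = [1, 1]
r2 m[X4→φ6] = [1, 1]
r2 m[X7→φ0] = [20, 36]
r2 m[X7→φ1] = [28, 18]
r2 m[X7→φ2] = [35, 18]
r2 m[X5→φ3] = [1, 1]
r2 m[X6→φ1] = [9, 9]
r2 m[X6→φ5] = [3, 6]
r2 m[X11→φ4] = [1, 1]
r2 m[X15→φ2] = [6, 6]
r2 m[X15→φ3] = [6, 4]
r3 m[φ0→X9] = [108, 140]
r3 m[φ0→X7] = [336, 384]
r3 m[φ1→X7] = [45, 54]
r3 m[φ1→X6] = [84, 140]
r3 m[φ2→X7] = [24, 36]
r3 m[φ2→X15] = [108, 140]
r3 m[φ3→X5] = [20, 36]
r3 m[φ3→X15] = [6, 6]
r3 m[φ4→X9] = [8, 4]
r3 m[φ4→X11] = [384, 384]
r3 m[φ5→X2] = [54, 27]
r3 m[φ5→X6] = [9, 9]
r3 m[φ6→X9] = [4, 4]
r3 m[φ6→X4] = [384, 384]
r3 m[φ7→X9] = [4, 3]
r3 m[X9→φ0] = [128, 48]
r3 m[X9→φ4] = [48, 84]
r3 m[X9→φ6] = [96, 84]
r3 m[X9→φ7] = [96, 112]
r3 m[X2→φ5] = [1, 1]
r3 m[X4→φ6] = [1, 1]
r3 m[X7→φ0] = [20, 36]
r3 m[X7→φ1] = [28, 18]
r3 m[X7→φ2] = [35, 18]
r3 m[X5→φ3] = [1, 1]
r3 m[X6→φ1] = [9, 9]
r3 m[X6→φ5] = [3, 6]
r3 m[X11→φ4] = [1, 1]
r3 m[X15→φ2] = [6, 6]
r3 m[X15→φ3] = [6, 4]
r4 m[φ0→X9] = [108, 140]
r4 m[φ0→X7] = [336, 384]
r4 m[φ1→X7] = [45, 54]
r4 m[φ1→X6] = [84, 140]
r4 m[φ2→X7] = [24, 36]
r4 m[φ2→X15] = [108, 140]
r4 m[φ3→X5] = [20, 36]
r4 m[φ3→X15] = [6, 6]
r4 m[φ4→X9] = [8, 4]
r4 m[φ4→X11] = [384, 384]
r4 m[φ5→X2] = [54, 27]
r4 m[φ5→X6] = [9, 9]
r4 m[φ6→X9] = [4, 4]
r4 m[φ6→X4] = [384, 384]
r4 m[φ7→X9] = [4, 3]
r4 m[X9→φ0] = [128, 48]
r4 m[X9→φ4] = [1728, 1680]
r4 m[X9→φ6] = [3456, 1680]
r4 m[X9→φ7] = [3456, 2240]
r4 m[X2→φ5] = [1, 1]
r4 m[X4→φ6] = [1, 1]
r4 m[X7→φ0] = [1080, 1944]
r4 m[X7→φ1] = [8064, 13824]
r4 m[X7→φ2] = [15120, 20736]
r4 m[X5→φ3] = [1, 1]
r4 m[X6→φ1] = [9, 9]
r4 m[X6→φ5] = [84, 140]
r4 m[X11→φ4] = [1, 1]
r4 m[X15→φ2] = [6, 6]
r4 m[X15→φ3] = [108, 140]
r5 m[φ0→X9] = [5832, 7560]
r5 m[φ0→X7] = [336, 384]
r5 m[φ1→X7] = [45, 54]
r5 m[φ1→X6] = [27648, 82944]
r5 m[φ2→X7] = [24, 36]
r5 m[φ2→X15] = [124416, 60480]
r5 m[φ3→X5] = [700, 840]
r5 m[φ3→X15] = [6, 6]
r5 m[φ4→X9] = [8, 4]
r5 m[φ4→X11] = [13824, 13824]
r5 m[φ5→X2] = [1260, 756]
r5 m[φ5→X6] = [9, 9]
r5 m[φ6→X9] = [4, 4]
r5 m[φ6→X4] = [13824, 13824]
r5 m[φ7→X9] = [4, 3]
r5 m[X9→φ0] = [128, 48]
r5 m[X9→φ4] = [1728, 1680]
r5 m[X9→φ6] = [3456, 1680]
r5 m[X9→φ7] = [3456, 2240]
r5 m[X2→φ5] = [1, 1]
r5 m[X4→φ6] = [1, 1]
r5 m[X7→φ0] = [1080, 1944]
r5 m[X7→φ1] = [8064, 13824]
r5 m[X7→φ2] = [15120, 20736]
r5 m[X5→φ3] = [1, 1]
r5 m[X6→φ1] = [9, 9]
r5 m[X6→φ5] = [84, 140]
r5 m[X11→φ4] = [1, 1]
r5 m[X15→φ2] = [6, 6]
r5 m[X15→φ3] = [108, 140]
r6 m[φ0→X9] = [5832, 7560]
r6 m[φ0→X7] = [336, 384]
r6 m[φ1→X7] = [45, 54]
r6 m[φ1→X6] = [27648, 82944]
r6 m[φ2→X7] = [24, 36]
r6 m[φ2→X15] = [124416, 60480]
r6 m[φ3→X5] = [700, 840]
r6 m[φ3→X15] = [6, 6]
r6 m[φ4→X9] = [8, 4]
r6 m[φ4→X11] = [13824, 13824]
r6 m[φ5→X2] = [1260, 756]
r6 m[φ5→X6] = [9, 9]
r6 m[φ6→X9] = [4, 4]
r6 m[φ6→X4] = [13824, 13824]
r6 m[φ7→X9] = [4, 3]
r6 m[X9→φ0] = [128, 48]
r6 m[X9→φ4] = [93312, 90720]
r6 m[X9→φ6] = [186624, 90720]
r6 m[X9→φ7] = [186624, 120960]
r6 m[X2→φ5] = [1, 1]
r6 m[X4→φ6] = [1, 1]
r6 m[X7→φ0] = [1080, 1944]
r6 m[X7→φ1] = [8064, 13824]
r6 m[X7→φ2] = [15120, 20736]
r6 m[X5→φ3] = [1, 1]
r6 m[X6→φ1] = [9, 9]
r6 m[X6→φ5] = [27648, 82944]
r6 m[X11→φ4] = [1, 1]
r6 m[X15→φ2] = [6, 6]
r6 m[X15→φ3] = [124416, 60480]
r7 m[φ0→X9] = [5832, 7560]
r7 m[φ0→X7] = [336, 384]
r7 m[φ1→X7] = [45, 54]
r7 m[φ1→X6] = [27648, 82944]
r7 m[φ2→X7] = [24, 36]
r7 m[φ2→X15] = [124416, 60480]
r7 m[φ3→X5] = [302400, 746496]
r7 m[φ3→X15] = [6, 6]
r7 m[φ4→X9] = [8, 4]
r7 m[φ4→X11] = [746496, 746496]
r7 m[φ5→X2] = [746496, 248832]
r7 m[φ5→X6] = [9, 9]
r7 m[φ6→X9] = [4, 4]
r7 m[φ6→X4] = [746496, 746496]
r7 m[φ7→X9] = [4, 3]
r7 m[X9→φ0] = [128, 48]
r7 m[X9→φ4] = [93312, 90720]
r7 m[X9→φ6] = [186624, 90720]
r7 m[X9→φ7] = [186624, 120960]
r7 m[X2→φ5] = [1, 1]
r7 m[X4→φ6] = [1, 1]
r7 m[X7→φ0] = [1080, 1944]
r7 m[X7→φ1] = [8064, 13824]
r7 m[X7→φ2] = [15120, 20736]
r7 m[X5→φ3] = [1, 1]
r7 m[X6→φ1] = [9, 9]
r7 m[X6→φ5] = [27648, 82944]
r7 m[X11→φ4] = [1, 1]
r7 m[X15→φ2] = [6, 6]
r7 m[X15→φ3] = [124416, 60480]
r8 m[φ0→X9] = [5832, 7560]
r8 m[φ0→X7] = [336, 384]
r8 m[φ1→X7] = [45, 54]
r8 m[φ1→X6] = [27648, 82944]
r8 m[φ2→X7] = [24, 36]
r8 m[φ2→X15] = [124416, 60480]
r8 m[φ3→X5] = [302400, 746496]
r8 m[φ3→X15] = [6, 6]
r8 m[φ4→X9] = [8, 4]
r8 m[φ4→X11] = [746496, 746496]
r8 m[φ5→X2] = [746496, 248832]
r8 m[φ5→X6] = [9, 9]
r8 m[φ6→X9] = [4, 4]
r8 m[φ6→X4] = [746496, 746496]
r8 m[φ7→X9] = [4, 3]
r8 m[X9→φ0] = [128, 48]
r8 m[X9→φ4] = [93312, 90720]
r8 m[X9→φ6] = [186624, 90720]
r8 m[X9→φ7] = [186624, 120960]
r8 m[X2→φ5] = [1, 1]
r8 m[X4→φ6] = [1, 1]
r8 m[X7→φ0] = [1080, 1944]
r8 m[X7→φ1] = [8064, 13824]
r8 m[X7→φ2] = [15120, 20736]
r8 m[X5→φ3] = [1, 1]
r8 m[X6→φ1] = [9, 9]
r8 m[X6→φ5] = [27648, 82944]
r8 m[X11→φ4] = [1, 1]
r8 m[X15→φ2] = [6, 6]
r8 m[X15→φ3] = [124416, 60480]
fixed point reached at round 8
traceback from X9: (X9=0, X2=0, X4=0, X7=1, X5=1, X6=1, X11=0, X15=0), score=746496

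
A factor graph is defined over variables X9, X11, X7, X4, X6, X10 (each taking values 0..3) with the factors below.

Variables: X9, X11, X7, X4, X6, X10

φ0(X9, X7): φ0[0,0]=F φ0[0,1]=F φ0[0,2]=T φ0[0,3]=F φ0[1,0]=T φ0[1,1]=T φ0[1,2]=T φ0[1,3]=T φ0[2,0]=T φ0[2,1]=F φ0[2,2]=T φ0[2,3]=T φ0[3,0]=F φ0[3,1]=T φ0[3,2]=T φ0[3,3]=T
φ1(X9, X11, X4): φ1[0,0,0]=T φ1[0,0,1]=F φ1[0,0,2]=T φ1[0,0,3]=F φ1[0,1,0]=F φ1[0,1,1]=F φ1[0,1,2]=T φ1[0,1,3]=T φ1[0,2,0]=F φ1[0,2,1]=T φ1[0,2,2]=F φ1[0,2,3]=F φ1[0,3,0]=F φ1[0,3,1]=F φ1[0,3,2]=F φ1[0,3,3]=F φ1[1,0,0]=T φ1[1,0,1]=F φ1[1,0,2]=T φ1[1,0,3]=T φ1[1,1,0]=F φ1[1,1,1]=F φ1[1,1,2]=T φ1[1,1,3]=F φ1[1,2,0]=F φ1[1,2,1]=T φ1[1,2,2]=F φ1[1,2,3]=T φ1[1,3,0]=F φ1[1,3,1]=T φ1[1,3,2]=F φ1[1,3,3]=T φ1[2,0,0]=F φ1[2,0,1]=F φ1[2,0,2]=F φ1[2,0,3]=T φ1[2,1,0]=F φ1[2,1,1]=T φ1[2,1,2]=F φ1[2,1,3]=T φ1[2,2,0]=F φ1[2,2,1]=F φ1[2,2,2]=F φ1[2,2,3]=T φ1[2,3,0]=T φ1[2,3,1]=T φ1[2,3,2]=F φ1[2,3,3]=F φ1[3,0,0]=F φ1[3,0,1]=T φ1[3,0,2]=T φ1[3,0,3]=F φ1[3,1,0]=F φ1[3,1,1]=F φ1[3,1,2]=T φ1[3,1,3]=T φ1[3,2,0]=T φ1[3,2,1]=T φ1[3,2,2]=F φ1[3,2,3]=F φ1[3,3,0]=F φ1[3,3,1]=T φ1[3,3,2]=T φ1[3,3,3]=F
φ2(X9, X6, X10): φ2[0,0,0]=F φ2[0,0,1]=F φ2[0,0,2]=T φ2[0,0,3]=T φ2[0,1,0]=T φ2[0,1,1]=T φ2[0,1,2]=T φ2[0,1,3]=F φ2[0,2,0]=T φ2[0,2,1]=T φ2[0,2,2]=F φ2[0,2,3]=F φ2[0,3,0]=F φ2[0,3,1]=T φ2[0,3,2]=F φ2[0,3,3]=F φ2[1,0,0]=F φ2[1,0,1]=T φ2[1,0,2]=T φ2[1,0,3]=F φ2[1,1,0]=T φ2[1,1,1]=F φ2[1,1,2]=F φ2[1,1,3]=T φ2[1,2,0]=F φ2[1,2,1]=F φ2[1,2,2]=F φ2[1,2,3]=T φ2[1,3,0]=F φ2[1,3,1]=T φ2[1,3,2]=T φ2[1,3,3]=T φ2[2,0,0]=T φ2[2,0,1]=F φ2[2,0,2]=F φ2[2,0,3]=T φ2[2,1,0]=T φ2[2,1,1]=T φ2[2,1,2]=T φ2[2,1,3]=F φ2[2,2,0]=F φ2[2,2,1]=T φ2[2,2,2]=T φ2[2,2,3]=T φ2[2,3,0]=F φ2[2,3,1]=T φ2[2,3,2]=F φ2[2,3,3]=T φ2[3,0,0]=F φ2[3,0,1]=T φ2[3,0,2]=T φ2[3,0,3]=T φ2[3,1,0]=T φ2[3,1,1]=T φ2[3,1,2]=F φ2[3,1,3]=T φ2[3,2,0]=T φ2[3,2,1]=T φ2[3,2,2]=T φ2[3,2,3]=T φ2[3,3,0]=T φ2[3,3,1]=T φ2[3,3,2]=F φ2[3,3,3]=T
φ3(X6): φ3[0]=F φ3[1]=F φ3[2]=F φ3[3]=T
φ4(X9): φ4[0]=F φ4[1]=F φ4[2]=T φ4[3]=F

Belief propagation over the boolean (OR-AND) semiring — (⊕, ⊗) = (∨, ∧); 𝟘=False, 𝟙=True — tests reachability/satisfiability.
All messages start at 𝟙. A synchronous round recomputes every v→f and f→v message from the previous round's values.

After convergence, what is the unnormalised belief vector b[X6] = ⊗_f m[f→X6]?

init: all messages = 𝟙 over 4 values
r1 m[φ0→X9] = [T, T, T, T]
r1 m[φ0→X7] = [T, T, T, T]
r1 m[φ1→X9] = [T, T, T, T]
r1 m[φ1→X11] = [T, T, T, T]
r1 m[φ1→X4] = [T, T, T, T]
r1 m[φ2→X9] = [T, T, T, T]
r1 m[φ2→X6] = [T, T, T, T]
r1 m[φ2→X10] = [T, T, T, T]
r1 m[φ3→X6] = [F, F, F, T]
r1 m[φ4→X9] = [F, F, T, F]
r1 m[X9→φ0] = [T, T, T, T]
r1 m[X9→φ1] = [T, T, T, T]
r1 m[X9→φ2] = [T, T, T, T]
r1 m[X9→φ4] = [T, T, T, T]
r1 m[X11→φ1] = [T, T, T, T]
r1 m[X7→φ0] = [T, T, T, T]
r1 m[X4→φ1] = [T, T, T, T]
r1 m[X6→φ2] = [T, T, T, T]
r1 m[X6→φ3] = [T, T, T, T]
r1 m[X10→φ2] = [T, T, T, T]
r2 m[φ0→X9] = [T, T, T, T]
r2 m[φ0→X7] = [T, T, T, T]
r2 m[φ1→X9] = [T, T, T, T]
r2 m[φ1→X11] = [T, T, T, T]
r2 m[φ1→X4] = [T, T, T, T]
r2 m[φ2→X9] = [T, T, T, T]
r2 m[φ2→X6] = [T, T, T, T]
r2 m[φ2→X10] = [T, T, T, T]
r2 m[φ3→X6] = [F, F, F, T]
r2 m[φ4→X9] = [F, F, T, F]
r2 m[X9→φ0] = [F, F, T, F]
r2 m[X9→φ1] = [F, F, T, F]
r2 m[X9→φ2] = [F, F, T, F]
r2 m[X9→φ4] = [T, T, T, T]
r2 m[X11→φ1] = [T, T, T, T]
r2 m[X7→φ0] = [T, T, T, T]
r2 m[X4→φ1] = [T, T, T, T]
r2 m[X6→φ2] = [F, F, F, T]
r2 m[X6→φ3] = [T, T, T, T]
r2 m[X10→φ2] = [T, T, T, T]
r3 m[φ0→X9] = [T, T, T, T]
r3 m[φ0→X7] = [T, F, T, T]
r3 m[φ1→X9] = [T, T, T, T]
r3 m[φ1→X11] = [T, T, T, T]
r3 m[φ1→X4] = [T, T, F, T]
r3 m[φ2→X9] = [T, T, T, T]
r3 m[φ2→X6] = [T, T, T, T]
r3 m[φ2→X10] = [F, T, F, T]
r3 m[φ3→X6] = [F, F, F, T]
r3 m[φ4→X9] = [F, F, T, F]
r3 m[X9→φ0] = [F, F, T, F]
r3 m[X9→φ1] = [F, F, T, F]
r3 m[X9→φ2] = [F, F, T, F]
r3 m[X9→φ4] = [T, T, T, T]
r3 m[X11→φ1] = [T, T, T, T]
r3 m[X7→φ0] = [T, T, T, T]
r3 m[X4→φ1] = [T, T, T, T]
r3 m[X6→φ2] = [F, F, F, T]
r3 m[X6→φ3] = [T, T, T, T]
r3 m[X10→φ2] = [T, T, T, T]
r4 m[φ0→X9] = [T, T, T, T]
r4 m[φ0→X7] = [T, F, T, T]
r4 m[φ1→X9] = [T, T, T, T]
r4 m[φ1→X11] = [T, T, T, T]
r4 m[φ1→X4] = [T, T, F, T]
r4 m[φ2→X9] = [T, T, T, T]
r4 m[φ2→X6] = [T, T, T, T]
r4 m[φ2→X10] = [F, T, F, T]
r4 m[φ3→X6] = [F, F, F, T]
r4 m[φ4→X9] = [F, F, T, F]
r4 m[X9→φ0] = [F, F, T, F]
r4 m[X9→φ1] = [F, F, T, F]
r4 m[X9→φ2] = [F, F, T, F]
r4 m[X9→φ4] = [T, T, T, T]
r4 m[X11→φ1] = [T, T, T, T]
r4 m[X7→φ0] = [T, T, T, T]
r4 m[X4→φ1] = [T, T, T, T]
r4 m[X6→φ2] = [F, F, F, T]
r4 m[X6→φ3] = [T, T, T, T]
r4 m[X10→φ2] = [T, T, T, T]
fixed point reached at round 4
b[X6] = ⊗ incoming = [F, F, F, T]

b[X6] = [F, F, F, T]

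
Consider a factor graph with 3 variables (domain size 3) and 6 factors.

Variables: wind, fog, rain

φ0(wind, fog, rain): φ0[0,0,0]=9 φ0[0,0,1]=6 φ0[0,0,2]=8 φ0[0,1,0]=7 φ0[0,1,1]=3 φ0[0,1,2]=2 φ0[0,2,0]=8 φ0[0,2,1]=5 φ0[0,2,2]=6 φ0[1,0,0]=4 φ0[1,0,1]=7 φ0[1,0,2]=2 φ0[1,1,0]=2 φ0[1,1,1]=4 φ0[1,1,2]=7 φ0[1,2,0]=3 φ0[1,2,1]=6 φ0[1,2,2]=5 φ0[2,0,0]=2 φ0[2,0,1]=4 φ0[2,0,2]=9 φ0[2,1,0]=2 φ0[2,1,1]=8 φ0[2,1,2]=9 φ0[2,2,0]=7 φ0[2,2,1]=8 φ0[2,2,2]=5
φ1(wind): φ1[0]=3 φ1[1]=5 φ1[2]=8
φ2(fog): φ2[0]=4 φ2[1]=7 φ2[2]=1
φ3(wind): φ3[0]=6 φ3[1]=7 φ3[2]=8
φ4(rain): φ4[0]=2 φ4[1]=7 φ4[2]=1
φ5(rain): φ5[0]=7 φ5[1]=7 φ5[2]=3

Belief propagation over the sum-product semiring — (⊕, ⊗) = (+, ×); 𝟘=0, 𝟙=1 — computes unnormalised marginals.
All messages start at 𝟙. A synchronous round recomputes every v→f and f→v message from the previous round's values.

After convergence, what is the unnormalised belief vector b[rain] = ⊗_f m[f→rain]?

b[rain] = [65590, 401310, 29286]

init: all messages = 𝟙 over 3 values
r1 m[φ0→wind] = [54, 40, 54]
r1 m[φ0→fog] = [51, 44, 53]
r1 m[φ0→rain] = [44, 51, 53]
r1 m[φ1→wind] = [3, 5, 8]
r1 m[φ2→fog] = [4, 7, 1]
r1 m[φ3→wind] = [6, 7, 8]
r1 m[φ4→rain] = [2, 7, 1]
r1 m[φ5→rain] = [7, 7, 3]
r1 m[wind→φ0] = [1, 1, 1]
r1 m[wind→φ1] = [1, 1, 1]
r1 m[wind→φ3] = [1, 1, 1]
r1 m[fog→φ0] = [1, 1, 1]
r1 m[fog→φ2] = [1, 1, 1]
r1 m[rain→φ0] = [1, 1, 1]
r1 m[rain→φ4] = [1, 1, 1]
r1 m[rain→φ5] = [1, 1, 1]
r2 m[φ0→wind] = [54, 40, 54]
r2 m[φ0→fog] = [51, 44, 53]
r2 m[φ0→rain] = [44, 51, 53]
r2 m[φ1→wind] = [3, 5, 8]
r2 m[φ2→fog] = [4, 7, 1]
r2 m[φ3→wind] = [6, 7, 8]
r2 m[φ4→rain] = [2, 7, 1]
r2 m[φ5→rain] = [7, 7, 3]
r2 m[wind→φ0] = [18, 35, 64]
r2 m[wind→φ1] = [324, 280, 432]
r2 m[wind→φ3] = [162, 200, 432]
r2 m[fog→φ0] = [4, 7, 1]
r2 m[fog→φ2] = [51, 44, 53]
r2 m[rain→φ0] = [14, 49, 3]
r2 m[rain→φ4] = [308, 357, 159]
r2 m[rain→φ5] = [88, 357, 53]
r3 m[φ0→wind] = [3908, 3686, 4638]
r3 m[φ0→fog] = [38231, 41701, 51355]
r3 m[φ0→rain] = [4685, 8190, 9762]
r3 m[φ1→wind] = [3, 5, 8]
r3 m[φ2→fog] = [4, 7, 1]
r3 m[φ3→wind] = [6, 7, 8]
r3 m[φ4→rain] = [2, 7, 1]
r3 m[φ5→rain] = [7, 7, 3]
r3 m[wind→φ0] = [18, 35, 64]
r3 m[wind→φ1] = [324, 280, 432]
r3 m[wind→φ3] = [162, 200, 432]
r3 m[fog→φ0] = [4, 7, 1]
r3 m[fog→φ2] = [51, 44, 53]
r3 m[rain→φ0] = [14, 49, 3]
r3 m[rain→φ4] = [308, 357, 159]
r3 m[rain→φ5] = [88, 357, 53]
r4 m[φ0→wind] = [3908, 3686, 4638]
r4 m[φ0→fog] = [38231, 41701, 51355]
r4 m[φ0→rain] = [4685, 8190, 9762]
r4 m[φ1→wind] = [3, 5, 8]
r4 m[φ2→fog] = [4, 7, 1]
r4 m[φ3→wind] = [6, 7, 8]
r4 m[φ4→rain] = [2, 7, 1]
r4 m[φ5→rain] = [7, 7, 3]
r4 m[wind→φ0] = [18, 35, 64]
r4 m[wind→φ1] = [23448, 25802, 37104]
r4 m[wind→φ3] = [11724, 18430, 37104]
r4 m[fog→φ0] = [4, 7, 1]
r4 m[fog→φ2] = [38231, 41701, 51355]
r4 m[rain→φ0] = [14, 49, 3]
r4 m[rain→φ4] = [32795, 57330, 29286]
r4 m[rain→φ5] = [9370, 57330, 9762]
r5 m[φ0→wind] = [3908, 3686, 4638]
r5 m[φ0→fog] = [38231, 41701, 51355]
r5 m[φ0→rain] = [4685, 8190, 9762]
r5 m[φ1→wind] = [3, 5, 8]
r5 m[φ2→fog] = [4, 7, 1]
r5 m[φ3→wind] = [6, 7, 8]
r5 m[φ4→rain] = [2, 7, 1]
r5 m[φ5→rain] = [7, 7, 3]
r5 m[wind→φ0] = [18, 35, 64]
r5 m[wind→φ1] = [23448, 25802, 37104]
r5 m[wind→φ3] = [11724, 18430, 37104]
r5 m[fog→φ0] = [4, 7, 1]
r5 m[fog→φ2] = [38231, 41701, 51355]
r5 m[rain→φ0] = [14, 49, 3]
r5 m[rain→φ4] = [32795, 57330, 29286]
r5 m[rain→φ5] = [9370, 57330, 9762]
fixed point reached at round 5
b[rain] = ⊗ incoming = [65590, 401310, 29286]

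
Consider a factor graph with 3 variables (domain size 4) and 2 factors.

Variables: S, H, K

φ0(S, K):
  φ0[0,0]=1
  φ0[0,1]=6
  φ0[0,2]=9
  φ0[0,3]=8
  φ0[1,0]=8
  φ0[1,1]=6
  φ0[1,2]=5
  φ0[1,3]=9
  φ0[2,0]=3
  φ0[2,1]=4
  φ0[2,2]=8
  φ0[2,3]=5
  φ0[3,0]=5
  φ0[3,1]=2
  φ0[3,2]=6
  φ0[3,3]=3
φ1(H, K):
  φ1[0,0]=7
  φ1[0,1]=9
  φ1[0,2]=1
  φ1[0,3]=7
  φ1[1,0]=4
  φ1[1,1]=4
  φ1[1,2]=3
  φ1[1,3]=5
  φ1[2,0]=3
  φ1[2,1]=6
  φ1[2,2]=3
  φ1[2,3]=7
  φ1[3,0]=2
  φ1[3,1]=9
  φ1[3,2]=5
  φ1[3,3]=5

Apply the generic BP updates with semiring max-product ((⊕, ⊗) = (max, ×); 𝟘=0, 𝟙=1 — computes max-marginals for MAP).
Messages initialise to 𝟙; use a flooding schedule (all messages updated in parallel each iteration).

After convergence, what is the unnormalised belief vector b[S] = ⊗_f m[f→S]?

init: all messages = 𝟙 over 4 values
r1 m[φ0→S] = [9, 9, 8, 6]
r1 m[φ0→K] = [8, 6, 9, 9]
r1 m[φ1→H] = [9, 5, 7, 9]
r1 m[φ1→K] = [7, 9, 5, 7]
r1 m[S→φ0] = [1, 1, 1, 1]
r1 m[H→φ1] = [1, 1, 1, 1]
r1 m[K→φ0] = [1, 1, 1, 1]
r1 m[K→φ1] = [1, 1, 1, 1]
r2 m[φ0→S] = [9, 9, 8, 6]
r2 m[φ0→K] = [8, 6, 9, 9]
r2 m[φ1→H] = [9, 5, 7, 9]
r2 m[φ1→K] = [7, 9, 5, 7]
r2 m[S→φ0] = [1, 1, 1, 1]
r2 m[H→φ1] = [1, 1, 1, 1]
r2 m[K→φ0] = [7, 9, 5, 7]
r2 m[K→φ1] = [8, 6, 9, 9]
r3 m[φ0→S] = [56, 63, 40, 35]
r3 m[φ0→K] = [8, 6, 9, 9]
r3 m[φ1→H] = [63, 45, 63, 54]
r3 m[φ1→K] = [7, 9, 5, 7]
r3 m[S→φ0] = [1, 1, 1, 1]
r3 m[H→φ1] = [1, 1, 1, 1]
r3 m[K→φ0] = [7, 9, 5, 7]
r3 m[K→φ1] = [8, 6, 9, 9]
r4 m[φ0→S] = [56, 63, 40, 35]
r4 m[φ0→K] = [8, 6, 9, 9]
r4 m[φ1→H] = [63, 45, 63, 54]
r4 m[φ1→K] = [7, 9, 5, 7]
r4 m[S→φ0] = [1, 1, 1, 1]
r4 m[H→φ1] = [1, 1, 1, 1]
r4 m[K→φ0] = [7, 9, 5, 7]
r4 m[K→φ1] = [8, 6, 9, 9]
fixed point reached at round 4
b[S] = ⊗ incoming = [56, 63, 40, 35]

b[S] = [56, 63, 40, 35]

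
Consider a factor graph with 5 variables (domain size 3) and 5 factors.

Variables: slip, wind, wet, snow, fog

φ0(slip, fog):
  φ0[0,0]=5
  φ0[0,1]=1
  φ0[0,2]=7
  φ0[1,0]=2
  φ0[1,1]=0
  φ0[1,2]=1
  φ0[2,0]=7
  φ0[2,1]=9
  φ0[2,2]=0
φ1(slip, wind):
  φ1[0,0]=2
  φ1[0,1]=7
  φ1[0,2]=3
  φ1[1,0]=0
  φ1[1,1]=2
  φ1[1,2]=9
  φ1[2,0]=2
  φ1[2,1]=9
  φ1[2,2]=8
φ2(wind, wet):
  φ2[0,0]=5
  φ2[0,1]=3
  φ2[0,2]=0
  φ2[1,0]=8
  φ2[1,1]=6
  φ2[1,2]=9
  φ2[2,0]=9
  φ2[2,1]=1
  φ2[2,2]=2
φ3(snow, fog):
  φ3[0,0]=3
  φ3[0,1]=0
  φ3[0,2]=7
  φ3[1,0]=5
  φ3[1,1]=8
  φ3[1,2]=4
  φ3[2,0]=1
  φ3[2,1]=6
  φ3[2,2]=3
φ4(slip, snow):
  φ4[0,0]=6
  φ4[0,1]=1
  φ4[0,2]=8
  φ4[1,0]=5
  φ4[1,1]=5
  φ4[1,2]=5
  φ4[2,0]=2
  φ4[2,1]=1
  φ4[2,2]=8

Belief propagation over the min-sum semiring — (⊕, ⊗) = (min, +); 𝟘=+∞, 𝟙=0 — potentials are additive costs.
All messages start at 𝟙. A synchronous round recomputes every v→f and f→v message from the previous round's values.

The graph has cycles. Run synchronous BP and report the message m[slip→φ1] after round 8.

init: all messages = 𝟙 over 3 values
r1 m[φ0→slip] = [1, 0, 0]
r1 m[φ0→fog] = [2, 0, 0]
r1 m[φ1→slip] = [2, 0, 2]
r1 m[φ1→wind] = [0, 2, 3]
r1 m[φ2→wind] = [0, 6, 1]
r1 m[φ2→wet] = [5, 1, 0]
r1 m[φ3→snow] = [0, 4, 1]
r1 m[φ3→fog] = [1, 0, 3]
r1 m[φ4→slip] = [1, 5, 1]
r1 m[φ4→snow] = [2, 1, 5]
r1 m[slip→φ0] = [0, 0, 0]
r1 m[slip→φ1] = [0, 0, 0]
r1 m[slip→φ4] = [0, 0, 0]
r1 m[wind→φ1] = [0, 0, 0]
r1 m[wind→φ2] = [0, 0, 0]
r1 m[wet→φ2] = [0, 0, 0]
r1 m[snow→φ3] = [0, 0, 0]
r1 m[snow→φ4] = [0, 0, 0]
r1 m[fog→φ0] = [0, 0, 0]
r1 m[fog→φ3] = [0, 0, 0]
r2 m[φ0→slip] = [1, 0, 0]
r2 m[φ0→fog] = [2, 0, 0]
r2 m[φ1→slip] = [2, 0, 2]
r2 m[φ1→wind] = [0, 2, 3]
r2 m[φ2→wind] = [0, 6, 1]
r2 m[φ2→wet] = [5, 1, 0]
r2 m[φ3→snow] = [0, 4, 1]
r2 m[φ3→fog] = [1, 0, 3]
r2 m[φ4→slip] = [1, 5, 1]
r2 m[φ4→snow] = [2, 1, 5]
r2 m[slip→φ0] = [3, 5, 3]
r2 m[slip→φ1] = [2, 5, 1]
r2 m[slip→φ4] = [3, 0, 2]
r2 m[wind→φ1] = [0, 6, 1]
r2 m[wind→φ2] = [0, 2, 3]
r2 m[wet→φ2] = [0, 0, 0]
r2 m[snow→φ3] = [2, 1, 5]
r2 m[snow→φ4] = [0, 4, 1]
r2 m[fog→φ0] = [1, 0, 3]
r2 m[fog→φ3] = [2, 0, 0]
r3 m[φ0→slip] = [1, 0, 3]
r3 m[φ0→fog] = [7, 4, 3]
r3 m[φ1→slip] = [2, 0, 2]
r3 m[φ1→wind] = [3, 7, 5]
r3 m[φ2→wind] = [0, 6, 1]
r3 m[φ2→wet] = [5, 3, 0]
r3 m[φ3→snow] = [0, 4, 3]
r3 m[φ3→fog] = [5, 2, 5]
r3 m[φ4→slip] = [5, 5, 2]
r3 m[φ4→snow] = [4, 3, 5]
r3 m[slip→φ0] = [3, 5, 3]
r3 m[slip→φ1] = [2, 5, 1]
r3 m[slip→φ4] = [3, 0, 2]
r3 m[wind→φ1] = [0, 6, 1]
r3 m[wind→φ2] = [0, 2, 3]
r3 m[wet→φ2] = [0, 0, 0]
r3 m[snow→φ3] = [2, 1, 5]
r3 m[snow→φ4] = [0, 4, 1]
r3 m[fog→φ0] = [1, 0, 3]
r3 m[fog→φ3] = [2, 0, 0]
r4 m[φ0→slip] = [1, 0, 3]
r4 m[φ0→fog] = [7, 4, 3]
r4 m[φ1→slip] = [2, 0, 2]
r4 m[φ1→wind] = [3, 7, 5]
r4 m[φ2→wind] = [0, 6, 1]
r4 m[φ2→wet] = [5, 3, 0]
r4 m[φ3→snow] = [0, 4, 3]
r4 m[φ3→fog] = [5, 2, 5]
r4 m[φ4→slip] = [5, 5, 2]
r4 m[φ4→snow] = [4, 3, 5]
r4 m[slip→φ0] = [7, 5, 4]
r4 m[slip→φ1] = [6, 5, 5]
r4 m[slip→φ4] = [3, 0, 5]
r4 m[wind→φ1] = [0, 6, 1]
r4 m[wind→φ2] = [3, 7, 5]
r4 m[wet→φ2] = [0, 0, 0]
r4 m[snow→φ3] = [4, 3, 5]
r4 m[snow→φ4] = [0, 4, 3]
r4 m[fog→φ0] = [5, 2, 5]
r4 m[fog→φ3] = [7, 4, 3]
r5 m[φ0→slip] = [3, 2, 5]
r5 m[φ0→fog] = [7, 5, 4]
r5 m[φ1→slip] = [2, 0, 2]
r5 m[φ1→wind] = [5, 7, 9]
r5 m[φ2→wind] = [0, 6, 1]
r5 m[φ2→wet] = [8, 6, 3]
r5 m[φ3→snow] = [4, 7, 6]
r5 m[φ3→fog] = [6, 4, 7]
r5 m[φ4→slip] = [5, 5, 2]
r5 m[φ4→snow] = [5, 4, 5]
r5 m[slip→φ0] = [7, 5, 4]
r5 m[slip→φ1] = [6, 5, 5]
r5 m[slip→φ4] = [3, 0, 5]
r5 m[wind→φ1] = [0, 6, 1]
r5 m[wind→φ2] = [3, 7, 5]
r5 m[wet→φ2] = [0, 0, 0]
r5 m[snow→φ3] = [4, 3, 5]
r5 m[snow→φ4] = [0, 4, 3]
r5 m[fog→φ0] = [5, 2, 5]
r5 m[fog→φ3] = [7, 4, 3]
r6 m[φ0→slip] = [3, 2, 5]
r6 m[φ0→fog] = [7, 5, 4]
r6 m[φ1→slip] = [2, 0, 2]
r6 m[φ1→wind] = [5, 7, 9]
r6 m[φ2→wind] = [0, 6, 1]
r6 m[φ2→wet] = [8, 6, 3]
r6 m[φ3→snow] = [4, 7, 6]
r6 m[φ3→fog] = [6, 4, 7]
r6 m[φ4→slip] = [5, 5, 2]
r6 m[φ4→snow] = [5, 4, 5]
r6 m[slip→φ0] = [7, 5, 4]
r6 m[slip→φ1] = [8, 7, 7]
r6 m[slip→φ4] = [5, 2, 7]
r6 m[wind→φ1] = [0, 6, 1]
r6 m[wind→φ2] = [5, 7, 9]
r6 m[wet→φ2] = [0, 0, 0]
r6 m[snow→φ3] = [5, 4, 5]
r6 m[snow→φ4] = [4, 7, 6]
r6 m[fog→φ0] = [6, 4, 7]
r6 m[fog→φ3] = [7, 5, 4]
r7 m[φ0→slip] = [5, 4, 7]
r7 m[φ0→fog] = [7, 5, 4]
r7 m[φ1→slip] = [2, 0, 2]
r7 m[φ1→wind] = [7, 9, 11]
r7 m[φ2→wind] = [0, 6, 1]
r7 m[φ2→wet] = [10, 8, 5]
r7 m[φ3→snow] = [5, 8, 7]
r7 m[φ3→fog] = [6, 5, 8]
r7 m[φ4→slip] = [8, 9, 6]
r7 m[φ4→snow] = [7, 6, 7]
r7 m[slip→φ0] = [7, 5, 4]
r7 m[slip→φ1] = [8, 7, 7]
r7 m[slip→φ4] = [5, 2, 7]
r7 m[wind→φ1] = [0, 6, 1]
r7 m[wind→φ2] = [5, 7, 9]
r7 m[wet→φ2] = [0, 0, 0]
r7 m[snow→φ3] = [5, 4, 5]
r7 m[snow→φ4] = [4, 7, 6]
r7 m[fog→φ0] = [6, 4, 7]
r7 m[fog→φ3] = [7, 5, 4]
r8 m[φ0→slip] = [5, 4, 7]
r8 m[φ0→fog] = [7, 5, 4]
r8 m[φ1→slip] = [2, 0, 2]
r8 m[φ1→wind] = [7, 9, 11]
r8 m[φ2→wind] = [0, 6, 1]
r8 m[φ2→wet] = [10, 8, 5]
r8 m[φ3→snow] = [5, 8, 7]
r8 m[φ3→fog] = [6, 5, 8]
r8 m[φ4→slip] = [8, 9, 6]
r8 m[φ4→snow] = [7, 6, 7]
r8 m[slip→φ0] = [10, 9, 8]
r8 m[slip→φ1] = [13, 13, 13]
r8 m[slip→φ4] = [7, 4, 9]
r8 m[wind→φ1] = [0, 6, 1]
r8 m[wind→φ2] = [7, 9, 11]
r8 m[wet→φ2] = [0, 0, 0]
r8 m[snow→φ3] = [7, 6, 7]
r8 m[snow→φ4] = [5, 8, 7]
r8 m[fog→φ0] = [6, 5, 8]
r8 m[fog→φ3] = [7, 5, 4]

message @ round 8 = [13, 13, 13]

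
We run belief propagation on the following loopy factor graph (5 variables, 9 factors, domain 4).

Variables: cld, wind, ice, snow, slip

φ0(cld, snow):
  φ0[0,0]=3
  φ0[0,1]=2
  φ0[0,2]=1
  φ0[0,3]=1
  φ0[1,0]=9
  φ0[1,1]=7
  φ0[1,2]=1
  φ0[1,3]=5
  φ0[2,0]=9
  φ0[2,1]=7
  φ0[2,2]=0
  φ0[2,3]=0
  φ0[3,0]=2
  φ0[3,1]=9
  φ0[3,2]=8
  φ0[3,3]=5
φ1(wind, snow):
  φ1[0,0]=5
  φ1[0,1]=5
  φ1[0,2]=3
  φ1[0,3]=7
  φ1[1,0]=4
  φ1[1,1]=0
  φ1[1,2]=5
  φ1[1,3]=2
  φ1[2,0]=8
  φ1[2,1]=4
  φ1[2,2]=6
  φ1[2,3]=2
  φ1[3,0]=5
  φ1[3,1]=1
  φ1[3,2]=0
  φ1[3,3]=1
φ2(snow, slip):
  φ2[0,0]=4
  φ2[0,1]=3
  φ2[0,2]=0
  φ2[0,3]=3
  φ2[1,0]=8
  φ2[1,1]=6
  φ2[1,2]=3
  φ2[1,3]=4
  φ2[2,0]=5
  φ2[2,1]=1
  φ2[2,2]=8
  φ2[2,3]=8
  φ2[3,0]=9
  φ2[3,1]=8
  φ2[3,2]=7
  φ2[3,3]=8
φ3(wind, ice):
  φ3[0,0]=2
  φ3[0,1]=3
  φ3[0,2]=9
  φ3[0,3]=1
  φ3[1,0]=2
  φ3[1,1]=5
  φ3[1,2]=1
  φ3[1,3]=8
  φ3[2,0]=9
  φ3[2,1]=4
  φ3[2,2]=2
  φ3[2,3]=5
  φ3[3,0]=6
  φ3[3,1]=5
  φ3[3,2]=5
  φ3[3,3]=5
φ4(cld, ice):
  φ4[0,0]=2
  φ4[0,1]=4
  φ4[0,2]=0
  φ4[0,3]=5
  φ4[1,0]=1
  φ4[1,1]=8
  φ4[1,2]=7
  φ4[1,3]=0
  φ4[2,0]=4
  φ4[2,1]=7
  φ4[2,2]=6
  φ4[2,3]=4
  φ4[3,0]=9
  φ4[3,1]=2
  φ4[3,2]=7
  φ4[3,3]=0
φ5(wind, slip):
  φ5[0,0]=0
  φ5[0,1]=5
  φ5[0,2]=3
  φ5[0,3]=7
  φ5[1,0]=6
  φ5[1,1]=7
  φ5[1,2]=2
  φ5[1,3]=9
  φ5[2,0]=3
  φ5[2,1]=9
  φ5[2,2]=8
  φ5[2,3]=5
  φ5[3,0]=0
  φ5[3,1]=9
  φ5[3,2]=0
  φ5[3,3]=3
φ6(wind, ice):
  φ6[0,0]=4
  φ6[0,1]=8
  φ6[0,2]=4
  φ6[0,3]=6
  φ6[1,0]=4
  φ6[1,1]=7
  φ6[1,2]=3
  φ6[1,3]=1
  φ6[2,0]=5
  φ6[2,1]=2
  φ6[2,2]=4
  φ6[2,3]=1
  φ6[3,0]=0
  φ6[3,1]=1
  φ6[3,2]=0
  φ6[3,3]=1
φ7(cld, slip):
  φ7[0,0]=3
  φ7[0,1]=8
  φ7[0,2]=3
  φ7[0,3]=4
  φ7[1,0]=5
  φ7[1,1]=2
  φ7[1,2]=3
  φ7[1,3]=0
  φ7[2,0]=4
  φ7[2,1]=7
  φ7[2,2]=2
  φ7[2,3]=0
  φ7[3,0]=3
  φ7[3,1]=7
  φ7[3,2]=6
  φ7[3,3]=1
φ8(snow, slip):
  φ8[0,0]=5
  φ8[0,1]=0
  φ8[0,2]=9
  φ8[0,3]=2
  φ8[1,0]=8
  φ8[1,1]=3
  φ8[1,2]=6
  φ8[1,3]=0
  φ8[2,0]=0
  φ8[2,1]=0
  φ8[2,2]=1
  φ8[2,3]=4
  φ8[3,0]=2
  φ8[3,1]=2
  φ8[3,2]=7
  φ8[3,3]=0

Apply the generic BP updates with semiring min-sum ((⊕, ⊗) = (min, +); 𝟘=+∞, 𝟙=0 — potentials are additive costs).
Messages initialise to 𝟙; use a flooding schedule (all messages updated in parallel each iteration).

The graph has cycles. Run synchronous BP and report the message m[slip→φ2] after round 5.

init: all messages = 𝟙 over 4 values
r1 m[φ0→cld] = [1, 1, 0, 2]
r1 m[φ0→snow] = [2, 2, 0, 0]
r1 m[φ1→wind] = [3, 0, 2, 0]
r1 m[φ1→snow] = [4, 0, 0, 1]
r1 m[φ2→snow] = [0, 3, 1, 7]
r1 m[φ2→slip] = [4, 1, 0, 3]
r1 m[φ3→wind] = [1, 1, 2, 5]
r1 m[φ3→ice] = [2, 3, 1, 1]
r1 m[φ4→cld] = [0, 0, 4, 0]
r1 m[φ4→ice] = [1, 2, 0, 0]
r1 m[φ5→wind] = [0, 2, 3, 0]
r1 m[φ5→slip] = [0, 5, 0, 3]
r1 m[φ6→wind] = [4, 1, 1, 0]
r1 m[φ6→ice] = [0, 1, 0, 1]
r1 m[φ7→cld] = [3, 0, 0, 1]
r1 m[φ7→slip] = [3, 2, 2, 0]
r1 m[φ8→snow] = [0, 0, 0, 0]
r1 m[φ8→slip] = [0, 0, 1, 0]
r1 m[cld→φ0] = [0, 0, 0, 0]
r1 m[cld→φ4] = [0, 0, 0, 0]
r1 m[cld→φ7] = [0, 0, 0, 0]
r1 m[wind→φ1] = [0, 0, 0, 0]
r1 m[wind→φ3] = [0, 0, 0, 0]
r1 m[wind→φ5] = [0, 0, 0, 0]
r1 m[wind→φ6] = [0, 0, 0, 0]
r1 m[ice→φ3] = [0, 0, 0, 0]
r1 m[ice→φ4] = [0, 0, 0, 0]
r1 m[ice→φ6] = [0, 0, 0, 0]
r1 m[snow→φ0] = [0, 0, 0, 0]
r1 m[snow→φ1] = [0, 0, 0, 0]
r1 m[snow→φ2] = [0, 0, 0, 0]
r1 m[snow→φ8] = [0, 0, 0, 0]
r1 m[slip→φ2] = [0, 0, 0, 0]
r1 m[slip→φ5] = [0, 0, 0, 0]
r1 m[slip→φ7] = [0, 0, 0, 0]
r1 m[slip→φ8] = [0, 0, 0, 0]
r2 m[φ0→cld] = [1, 1, 0, 2]
r2 m[φ0→snow] = [2, 2, 0, 0]
r2 m[φ1→wind] = [3, 0, 2, 0]
r2 m[φ1→snow] = [4, 0, 0, 1]
r2 m[φ2→snow] = [0, 3, 1, 7]
r2 m[φ2→slip] = [4, 1, 0, 3]
r2 m[φ3→wind] = [1, 1, 2, 5]
r2 m[φ3→ice] = [2, 3, 1, 1]
r2 m[φ4→cld] = [0, 0, 4, 0]
r2 m[φ4→ice] = [1, 2, 0, 0]
r2 m[φ5→wind] = [0, 2, 3, 0]
r2 m[φ5→slip] = [0, 5, 0, 3]
r2 m[φ6→wind] = [4, 1, 1, 0]
r2 m[φ6→ice] = [0, 1, 0, 1]
r2 m[φ7→cld] = [3, 0, 0, 1]
r2 m[φ7→slip] = [3, 2, 2, 0]
r2 m[φ8→snow] = [0, 0, 0, 0]
r2 m[φ8→slip] = [0, 0, 1, 0]
r2 m[cld→φ0] = [3, 0, 4, 1]
r2 m[cld→φ4] = [4, 1, 0, 3]
r2 m[cld→φ7] = [1, 1, 4, 2]
r2 m[wind→φ1] = [5, 4, 6, 5]
r2 m[wind→φ3] = [7, 3, 6, 0]
r2 m[wind→φ5] = [8, 2, 5, 5]
r2 m[wind→φ6] = [4, 3, 7, 5]
r2 m[ice→φ3] = [1, 3, 0, 1]
r2 m[ice→φ4] = [2, 4, 1, 2]
r2 m[ice→φ6] = [3, 5, 1, 1]
r2 m[snow→φ0] = [4, 3, 1, 8]
r2 m[snow→φ1] = [2, 5, 1, 7]
r2 m[snow→φ2] = [6, 2, 0, 1]
r2 m[snow→φ8] = [6, 5, 1, 8]
r2 m[slip→φ2] = [3, 7, 3, 3]
r2 m[slip→φ5] = [7, 3, 3, 3]
r2 m[slip→φ7] = [4, 6, 1, 6]
r2 m[slip→φ8] = [7, 8, 2, 6]
r3 m[φ0→cld] = [2, 2, 1, 6]
r3 m[φ0→snow] = [3, 5, 1, 4]
r3 m[φ1→wind] = [4, 5, 7, 1]
r3 m[φ1→snow] = [8, 4, 5, 6]
r3 m[φ2→snow] = [3, 6, 8, 10]
r3 m[φ2→slip] = [5, 1, 5, 6]
r3 m[φ3→wind] = [2, 1, 2, 5]
r3 m[φ3→ice] = [5, 5, 4, 5]
r3 m[φ4→cld] = [1, 2, 6, 2]
r3 m[φ4→ice] = [2, 5, 4, 1]
r3 m[φ5→wind] = [6, 5, 8, 3]
r3 m[φ5→slip] = [5, 9, 4, 8]
r3 m[φ6→wind] = [5, 2, 2, 1]
r3 m[φ6→ice] = [5, 6, 5, 4]
r3 m[φ7→cld] = [4, 4, 3, 7]
r3 m[φ7→slip] = [4, 3, 4, 1]
r3 m[φ8→snow] = [8, 6, 3, 6]
r3 m[φ8→slip] = [1, 1, 2, 5]
r3 m[cld→φ0] = [3, 0, 4, 1]
r3 m[cld→φ4] = [4, 1, 0, 3]
r3 m[cld→φ7] = [1, 1, 4, 2]
r3 m[wind→φ1] = [5, 4, 6, 5]
r3 m[wind→φ3] = [7, 3, 6, 0]
r3 m[wind→φ5] = [8, 2, 5, 5]
r3 m[wind→φ6] = [4, 3, 7, 5]
r3 m[ice→φ3] = [1, 3, 0, 1]
r3 m[ice→φ4] = [2, 4, 1, 2]
r3 m[ice→φ6] = [3, 5, 1, 1]
r3 m[snow→φ0] = [4, 3, 1, 8]
r3 m[snow→φ1] = [2, 5, 1, 7]
r3 m[snow→φ2] = [6, 2, 0, 1]
r3 m[snow→φ8] = [6, 5, 1, 8]
r3 m[slip→φ2] = [3, 7, 3, 3]
r3 m[slip→φ5] = [7, 3, 3, 3]
r3 m[slip→φ7] = [4, 6, 1, 6]
r3 m[slip→φ8] = [7, 8, 2, 6]
r4 m[φ0→cld] = [2, 2, 1, 6]
r4 m[φ0→snow] = [3, 5, 1, 4]
r4 m[φ1→wind] = [4, 5, 7, 1]
r4 m[φ1→snow] = [8, 4, 5, 6]
r4 m[φ2→snow] = [3, 6, 8, 10]
r4 m[φ2→slip] = [5, 1, 5, 6]
r4 m[φ3→wind] = [2, 1, 2, 5]
r4 m[φ3→ice] = [5, 5, 4, 5]
r4 m[φ4→cld] = [1, 2, 6, 2]
r4 m[φ4→ice] = [2, 5, 4, 1]
r4 m[φ5→wind] = [6, 5, 8, 3]
r4 m[φ5→slip] = [5, 9, 4, 8]
r4 m[φ6→wind] = [5, 2, 2, 1]
r4 m[φ6→ice] = [5, 6, 5, 4]
r4 m[φ7→cld] = [4, 4, 3, 7]
r4 m[φ7→slip] = [4, 3, 4, 1]
r4 m[φ8→snow] = [8, 6, 3, 6]
r4 m[φ8→slip] = [1, 1, 2, 5]
r4 m[cld→φ0] = [5, 6, 9, 9]
r4 m[cld→φ4] = [6, 6, 4, 13]
r4 m[cld→φ7] = [3, 4, 7, 8]
r4 m[wind→φ1] = [13, 8, 12, 9]
r4 m[wind→φ3] = [15, 12, 17, 5]
r4 m[wind→φ5] = [11, 8, 11, 7]
r4 m[wind→φ6] = [12, 11, 17, 9]
r4 m[ice→φ3] = [7, 11, 9, 5]
r4 m[ice→φ4] = [10, 11, 9, 9]
r4 m[ice→φ6] = [7, 10, 8, 6]
r4 m[snow→φ0] = [19, 16, 16, 22]
r4 m[snow→φ1] = [14, 17, 12, 20]
r4 m[snow→φ2] = [19, 15, 9, 16]
r4 m[snow→φ8] = [14, 15, 14, 20]
r4 m[slip→φ2] = [10, 13, 10, 14]
r4 m[slip→φ5] = [10, 5, 11, 12]
r4 m[slip→φ7] = [11, 11, 11, 19]
r4 m[slip→φ8] = [14, 13, 13, 15]
r5 m[φ0→cld] = [17, 17, 16, 21]
r5 m[φ0→snow] = [8, 7, 6, 6]
r5 m[φ1→wind] = [15, 17, 18, 12]
r5 m[φ1→snow] = [12, 8, 9, 10]
r5 m[φ2→snow] = [10, 13, 14, 17]
r5 m[φ2→slip] = [14, 10, 17, 17]
r5 m[φ3→wind] = [6, 9, 10, 10]
r5 m[φ3→ice] = [11, 10, 10, 10]
r5 m[φ4→cld] = [9, 9, 13, 9]
r5 m[φ4→ice] = [7, 10, 6, 6]
r5 m[φ5→wind] = [10, 12, 13, 10]
r5 m[φ5→slip] = [7, 15, 7, 10]
r5 m[φ6→wind] = [11, 7, 7, 7]
r5 m[φ6→ice] = [9, 10, 9, 10]
r5 m[φ7→cld] = [14, 13, 13, 14]
r5 m[φ7→slip] = [6, 6, 6, 4]
r5 m[φ8→snow] = [13, 15, 13, 15]
r5 m[φ8→slip] = [14, 14, 15, 15]
r5 m[cld→φ0] = [5, 6, 9, 9]
r5 m[cld→φ4] = [6, 6, 4, 13]
r5 m[cld→φ7] = [3, 4, 7, 8]
r5 m[wind→φ1] = [13, 8, 12, 9]
r5 m[wind→φ3] = [15, 12, 17, 5]
r5 m[wind→φ5] = [11, 8, 11, 7]
r5 m[wind→φ6] = [12, 11, 17, 9]
r5 m[ice→φ3] = [7, 11, 9, 5]
r5 m[ice→φ4] = [10, 11, 9, 9]
r5 m[ice→φ6] = [7, 10, 8, 6]
r5 m[snow→φ0] = [19, 16, 16, 22]
r5 m[snow→φ1] = [14, 17, 12, 20]
r5 m[snow→φ2] = [19, 15, 9, 16]
r5 m[snow→φ8] = [14, 15, 14, 20]
r5 m[slip→φ2] = [10, 13, 10, 14]
r5 m[slip→φ5] = [10, 5, 11, 12]
r5 m[slip→φ7] = [11, 11, 11, 19]
r5 m[slip→φ8] = [14, 13, 13, 15]

message @ round 5 = [10, 13, 10, 14]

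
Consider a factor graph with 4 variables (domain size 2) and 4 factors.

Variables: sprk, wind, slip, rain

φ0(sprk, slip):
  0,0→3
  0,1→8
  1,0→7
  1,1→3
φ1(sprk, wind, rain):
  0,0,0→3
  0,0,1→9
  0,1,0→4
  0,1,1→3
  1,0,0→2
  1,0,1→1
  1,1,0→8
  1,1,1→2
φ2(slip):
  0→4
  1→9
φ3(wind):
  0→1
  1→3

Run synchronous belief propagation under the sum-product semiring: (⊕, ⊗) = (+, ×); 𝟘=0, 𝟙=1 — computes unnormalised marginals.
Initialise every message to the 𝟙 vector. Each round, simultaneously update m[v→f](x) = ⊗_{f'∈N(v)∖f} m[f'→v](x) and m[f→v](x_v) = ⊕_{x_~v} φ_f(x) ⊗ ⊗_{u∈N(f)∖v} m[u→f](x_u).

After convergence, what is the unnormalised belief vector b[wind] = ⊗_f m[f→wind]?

init: all messages = 𝟙 over 2 values
r1 m[φ0→sprk] = [11, 10]
r1 m[φ0→slip] = [10, 11]
r1 m[φ1→sprk] = [19, 13]
r1 m[φ1→wind] = [15, 17]
r1 m[φ1→rain] = [17, 15]
r1 m[φ2→slip] = [4, 9]
r1 m[φ3→wind] = [1, 3]
r1 m[sprk→φ0] = [1, 1]
r1 m[sprk→φ1] = [1, 1]
r1 m[wind→φ1] = [1, 1]
r1 m[wind→φ3] = [1, 1]
r1 m[slip→φ0] = [1, 1]
r1 m[slip→φ2] = [1, 1]
r1 m[rain→φ1] = [1, 1]
r2 m[φ0→sprk] = [11, 10]
r2 m[φ0→slip] = [10, 11]
r2 m[φ1→sprk] = [19, 13]
r2 m[φ1→wind] = [15, 17]
r2 m[φ1→rain] = [17, 15]
r2 m[φ2→slip] = [4, 9]
r2 m[φ3→wind] = [1, 3]
r2 m[sprk→φ0] = [19, 13]
r2 m[sprk→φ1] = [11, 10]
r2 m[wind→φ1] = [1, 3]
r2 m[wind→φ3] = [15, 17]
r2 m[slip→φ0] = [4, 9]
r2 m[slip→φ2] = [10, 11]
r2 m[rain→φ1] = [1, 1]
r3 m[φ0→sprk] = [84, 55]
r3 m[φ0→slip] = [148, 191]
r3 m[φ1→sprk] = [33, 33]
r3 m[φ1→wind] = [162, 177]
r3 m[φ1→rain] = [425, 268]
r3 m[φ2→slip] = [4, 9]
r3 m[φ3→wind] = [1, 3]
r3 m[sprk→φ0] = [19, 13]
r3 m[sprk→φ1] = [11, 10]
r3 m[wind→φ1] = [1, 3]
r3 m[wind→φ3] = [15, 17]
r3 m[slip→φ0] = [4, 9]
r3 m[slip→φ2] = [10, 11]
r3 m[rain→φ1] = [1, 1]
r4 m[φ0→sprk] = [84, 55]
r4 m[φ0→slip] = [148, 191]
r4 m[φ1→sprk] = [33, 33]
r4 m[φ1→wind] = [162, 177]
r4 m[φ1→rain] = [425, 268]
r4 m[φ2→slip] = [4, 9]
r4 m[φ3→wind] = [1, 3]
r4 m[sprk→φ0] = [33, 33]
r4 m[sprk→φ1] = [84, 55]
r4 m[wind→φ1] = [1, 3]
r4 m[wind→φ3] = [162, 177]
r4 m[slip→φ0] = [4, 9]
r4 m[slip→φ2] = [148, 191]
r4 m[rain→φ1] = [1, 1]
r5 m[φ0→sprk] = [84, 55]
r5 m[φ0→slip] = [330, 363]
r5 m[φ1→sprk] = [33, 33]
r5 m[φ1→wind] = [1173, 1138]
r5 m[φ1→rain] = [2690, 1897]
r5 m[φ2→slip] = [4, 9]
r5 m[φ3→wind] = [1, 3]
r5 m[sprk→φ0] = [33, 33]
r5 m[sprk→φ1] = [84, 55]
r5 m[wind→φ1] = [1, 3]
r5 m[wind→φ3] = [162, 177]
r5 m[slip→φ0] = [4, 9]
r5 m[slip→φ2] = [148, 191]
r5 m[rain→φ1] = [1, 1]
r6 m[φ0→sprk] = [84, 55]
r6 m[φ0→slip] = [330, 363]
r6 m[φ1→sprk] = [33, 33]
r6 m[φ1→wind] = [1173, 1138]
r6 m[φ1→rain] = [2690, 1897]
r6 m[φ2→slip] = [4, 9]
r6 m[φ3→wind] = [1, 3]
r6 m[sprk→φ0] = [33, 33]
r6 m[sprk→φ1] = [84, 55]
r6 m[wind→φ1] = [1, 3]
r6 m[wind→φ3] = [1173, 1138]
r6 m[slip→φ0] = [4, 9]
r6 m[slip→φ2] = [330, 363]
r6 m[rain→φ1] = [1, 1]
r7 m[φ0→sprk] = [84, 55]
r7 m[φ0→slip] = [330, 363]
r7 m[φ1→sprk] = [33, 33]
r7 m[φ1→wind] = [1173, 1138]
r7 m[φ1→rain] = [2690, 1897]
r7 m[φ2→slip] = [4, 9]
r7 m[φ3→wind] = [1, 3]
r7 m[sprk→φ0] = [33, 33]
r7 m[sprk→φ1] = [84, 55]
r7 m[wind→φ1] = [1, 3]
r7 m[wind→φ3] = [1173, 1138]
r7 m[slip→φ0] = [4, 9]
r7 m[slip→φ2] = [330, 363]
r7 m[rain→φ1] = [1, 1]
fixed point reached at round 7
b[wind] = ⊗ incoming = [1173, 3414]

b[wind] = [1173, 3414]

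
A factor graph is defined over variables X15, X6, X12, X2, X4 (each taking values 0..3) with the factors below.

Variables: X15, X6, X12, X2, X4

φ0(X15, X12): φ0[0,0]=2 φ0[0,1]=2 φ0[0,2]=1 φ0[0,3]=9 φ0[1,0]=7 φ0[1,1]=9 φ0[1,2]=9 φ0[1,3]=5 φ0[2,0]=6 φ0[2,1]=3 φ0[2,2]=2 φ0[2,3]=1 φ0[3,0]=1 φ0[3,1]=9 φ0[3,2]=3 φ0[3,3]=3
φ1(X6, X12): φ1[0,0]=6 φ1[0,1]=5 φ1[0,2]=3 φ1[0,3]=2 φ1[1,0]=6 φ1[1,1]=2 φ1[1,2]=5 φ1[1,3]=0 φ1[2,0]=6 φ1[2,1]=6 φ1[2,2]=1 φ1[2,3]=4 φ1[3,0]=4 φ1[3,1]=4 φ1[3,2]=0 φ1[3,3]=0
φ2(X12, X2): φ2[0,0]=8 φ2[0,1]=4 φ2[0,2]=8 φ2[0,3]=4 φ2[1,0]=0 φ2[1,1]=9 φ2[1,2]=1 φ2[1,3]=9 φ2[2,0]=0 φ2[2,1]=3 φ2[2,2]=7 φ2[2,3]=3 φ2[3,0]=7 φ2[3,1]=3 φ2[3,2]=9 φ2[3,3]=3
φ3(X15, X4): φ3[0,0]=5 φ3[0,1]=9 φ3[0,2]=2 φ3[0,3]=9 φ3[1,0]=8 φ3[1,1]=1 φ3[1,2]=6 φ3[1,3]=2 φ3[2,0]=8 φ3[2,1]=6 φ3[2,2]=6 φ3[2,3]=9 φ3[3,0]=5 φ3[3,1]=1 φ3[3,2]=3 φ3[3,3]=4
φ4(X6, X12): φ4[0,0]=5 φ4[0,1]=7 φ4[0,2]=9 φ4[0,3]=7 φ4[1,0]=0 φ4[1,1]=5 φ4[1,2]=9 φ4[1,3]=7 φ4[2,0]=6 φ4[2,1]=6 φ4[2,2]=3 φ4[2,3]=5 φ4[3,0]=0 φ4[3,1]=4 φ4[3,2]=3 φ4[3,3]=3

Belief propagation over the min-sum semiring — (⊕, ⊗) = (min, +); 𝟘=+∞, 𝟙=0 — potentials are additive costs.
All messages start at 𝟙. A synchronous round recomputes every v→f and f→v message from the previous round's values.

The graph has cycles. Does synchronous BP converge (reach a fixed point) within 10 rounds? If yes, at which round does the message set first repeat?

init: all messages = 𝟙 over 4 values
r1 m[φ0→X15] = [1, 5, 1, 1]
r1 m[φ0→X12] = [1, 2, 1, 1]
r1 m[φ1→X6] = [2, 0, 1, 0]
r1 m[φ1→X12] = [4, 2, 0, 0]
r1 m[φ2→X12] = [4, 0, 0, 3]
r1 m[φ2→X2] = [0, 3, 1, 3]
r1 m[φ3→X15] = [2, 1, 6, 1]
r1 m[φ3→X4] = [5, 1, 2, 2]
r1 m[φ4→X6] = [5, 0, 3, 0]
r1 m[φ4→X12] = [0, 4, 3, 3]
r1 m[X15→φ0] = [0, 0, 0, 0]
r1 m[X15→φ3] = [0, 0, 0, 0]
r1 m[X6→φ1] = [0, 0, 0, 0]
r1 m[X6→φ4] = [0, 0, 0, 0]
r1 m[X12→φ0] = [0, 0, 0, 0]
r1 m[X12→φ1] = [0, 0, 0, 0]
r1 m[X12→φ2] = [0, 0, 0, 0]
r1 m[X12→φ4] = [0, 0, 0, 0]
r1 m[X2→φ2] = [0, 0, 0, 0]
r1 m[X4→φ3] = [0, 0, 0, 0]
r2 m[φ0→X15] = [1, 5, 1, 1]
r2 m[φ0→X12] = [1, 2, 1, 1]
r2 m[φ1→X6] = [2, 0, 1, 0]
r2 m[φ1→X12] = [4, 2, 0, 0]
r2 m[φ2→X12] = [4, 0, 0, 3]
r2 m[φ2→X2] = [0, 3, 1, 3]
r2 m[φ3→X15] = [2, 1, 6, 1]
r2 m[φ3→X4] = [5, 1, 2, 2]
r2 m[φ4→X6] = [5, 0, 3, 0]
r2 m[φ4→X12] = [0, 4, 3, 3]
r2 m[X15→φ0] = [2, 1, 6, 1]
r2 m[X15→φ3] = [1, 5, 1, 1]
r2 m[X6→φ1] = [5, 0, 3, 0]
r2 m[X6→φ4] = [2, 0, 1, 0]
r2 m[X12→φ0] = [8, 6, 3, 6]
r2 m[X12→φ1] = [5, 6, 4, 7]
r2 m[X12→φ2] = [5, 8, 4, 4]
r2 m[X12→φ4] = [9, 4, 1, 4]
r2 m[X2→φ2] = [0, 0, 0, 0]
r2 m[X4→φ3] = [0, 0, 0, 0]
r3 m[φ0→X15] = [4, 11, 5, 6]
r3 m[φ0→X12] = [2, 4, 3, 4]
r3 m[φ1→X6] = [7, 7, 5, 4]
r3 m[φ1→X12] = [4, 2, 0, 0]
r3 m[φ2→X12] = [4, 0, 0, 3]
r3 m[φ2→X2] = [4, 7, 9, 7]
r3 m[φ3→X15] = [2, 1, 6, 1]
r3 m[φ3→X4] = [6, 2, 3, 5]
r3 m[φ4→X6] = [10, 9, 4, 4]
r3 m[φ4→X12] = [0, 4, 3, 3]
r3 m[X15→φ0] = [2, 1, 6, 1]
r3 m[X15→φ3] = [1, 5, 1, 1]
r3 m[X6→φ1] = [5, 0, 3, 0]
r3 m[X6→φ4] = [2, 0, 1, 0]
r3 m[X12→φ0] = [8, 6, 3, 6]
r3 m[X12→φ1] = [5, 6, 4, 7]
r3 m[X12→φ2] = [5, 8, 4, 4]
r3 m[X12→φ4] = [9, 4, 1, 4]
r3 m[X2→φ2] = [0, 0, 0, 0]
r3 m[X4→φ3] = [0, 0, 0, 0]
r4 m[φ0→X15] = [4, 11, 5, 6]
r4 m[φ0→X12] = [2, 4, 3, 4]
r4 m[φ1→X6] = [7, 7, 5, 4]
r4 m[φ1→X12] = [4, 2, 0, 0]
r4 m[φ2→X12] = [4, 0, 0, 3]
r4 m[φ2→X2] = [4, 7, 9, 7]
r4 m[φ3→X15] = [2, 1, 6, 1]
r4 m[φ3→X4] = [6, 2, 3, 5]
r4 m[φ4→X6] = [10, 9, 4, 4]
r4 m[φ4→X12] = [0, 4, 3, 3]
r4 m[X15→φ0] = [2, 1, 6, 1]
r4 m[X15→φ3] = [4, 11, 5, 6]
r4 m[X6→φ1] = [10, 9, 4, 4]
r4 m[X6→φ4] = [7, 7, 5, 4]
r4 m[X12→φ0] = [8, 6, 3, 6]
r4 m[X12→φ1] = [6, 8, 6, 10]
r4 m[X12→φ2] = [6, 10, 6, 7]
r4 m[X12→φ4] = [10, 6, 3, 7]
r4 m[X2→φ2] = [0, 0, 0, 0]
r4 m[X4→φ3] = [0, 0, 0, 0]
r5 m[φ0→X15] = [4, 11, 5, 6]
r5 m[φ0→X12] = [2, 4, 3, 4]
r5 m[φ1→X6] = [9, 10, 7, 6]
r5 m[φ1→X12] = [8, 8, 4, 4]
r5 m[φ2→X12] = [4, 0, 0, 3]
r5 m[φ2→X2] = [6, 9, 11, 9]
r5 m[φ3→X15] = [2, 1, 6, 1]
r5 m[φ3→X4] = [9, 7, 6, 10]
r5 m[φ4→X6] = [12, 10, 6, 6]
r5 m[φ4→X12] = [4, 8, 7, 7]
r5 m[X15→φ0] = [2, 1, 6, 1]
r5 m[X15→φ3] = [4, 11, 5, 6]
r5 m[X6→φ1] = [10, 9, 4, 4]
r5 m[X6→φ4] = [7, 7, 5, 4]
r5 m[X12→φ0] = [8, 6, 3, 6]
r5 m[X12→φ1] = [6, 8, 6, 10]
r5 m[X12→φ2] = [6, 10, 6, 7]
r5 m[X12→φ4] = [10, 6, 3, 7]
r5 m[X2→φ2] = [0, 0, 0, 0]
r5 m[X4→φ3] = [0, 0, 0, 0]
r6 m[φ0→X15] = [4, 11, 5, 6]
r6 m[φ0→X12] = [2, 4, 3, 4]
r6 m[φ1→X6] = [9, 10, 7, 6]
r6 m[φ1→X12] = [8, 8, 4, 4]
r6 m[φ2→X12] = [4, 0, 0, 3]
r6 m[φ2→X2] = [6, 9, 11, 9]
r6 m[φ3→X15] = [2, 1, 6, 1]
r6 m[φ3→X4] = [9, 7, 6, 10]
r6 m[φ4→X6] = [12, 10, 6, 6]
r6 m[φ4→X12] = [4, 8, 7, 7]
r6 m[X15→φ0] = [2, 1, 6, 1]
r6 m[X15→φ3] = [4, 11, 5, 6]
r6 m[X6→φ1] = [12, 10, 6, 6]
r6 m[X6→φ4] = [9, 10, 7, 6]
r6 m[X12→φ0] = [16, 16, 11, 14]
r6 m[X12→φ1] = [10, 12, 10, 14]
r6 m[X12→φ2] = [14, 20, 14, 15]
r6 m[X12→φ4] = [14, 12, 7, 11]
r6 m[X2→φ2] = [0, 0, 0, 0]
r6 m[X4→φ3] = [0, 0, 0, 0]
r7 m[φ0→X15] = [12, 19, 13, 14]
r7 m[φ0→X12] = [2, 4, 3, 4]
r7 m[φ1→X6] = [13, 14, 11, 10]
r7 m[φ1→X12] = [10, 10, 6, 6]
r7 m[φ2→X12] = [4, 0, 0, 3]
r7 m[φ2→X2] = [14, 17, 21, 17]
r7 m[φ3→X15] = [2, 1, 6, 1]
r7 m[φ3→X4] = [9, 7, 6, 10]
r7 m[φ4→X6] = [16, 14, 10, 10]
r7 m[φ4→X12] = [6, 10, 9, 9]
r7 m[X15→φ0] = [2, 1, 6, 1]
r7 m[X15→φ3] = [4, 11, 5, 6]
r7 m[X6→φ1] = [12, 10, 6, 6]
r7 m[X6→φ4] = [9, 10, 7, 6]
r7 m[X12→φ0] = [16, 16, 11, 14]
r7 m[X12→φ1] = [10, 12, 10, 14]
r7 m[X12→φ2] = [14, 20, 14, 15]
r7 m[X12→φ4] = [14, 12, 7, 11]
r7 m[X2→φ2] = [0, 0, 0, 0]
r7 m[X4→φ3] = [0, 0, 0, 0]
r8 m[φ0→X15] = [12, 19, 13, 14]
r8 m[φ0→X12] = [2, 4, 3, 4]
r8 m[φ1→X6] = [13, 14, 11, 10]
r8 m[φ1→X12] = [10, 10, 6, 6]
r8 m[φ2→X12] = [4, 0, 0, 3]
r8 m[φ2→X2] = [14, 17, 21, 17]
r8 m[φ3→X15] = [2, 1, 6, 1]
r8 m[φ3→X4] = [9, 7, 6, 10]
r8 m[φ4→X6] = [16, 14, 10, 10]
r8 m[φ4→X12] = [6, 10, 9, 9]
r8 m[X15→φ0] = [2, 1, 6, 1]
r8 m[X15→φ3] = [12, 19, 13, 14]
r8 m[X6→φ1] = [16, 14, 10, 10]
r8 m[X6→φ4] = [13, 14, 11, 10]
r8 m[X12→φ0] = [20, 20, 15, 18]
r8 m[X12→φ1] = [12, 14, 12, 16]
r8 m[X12→φ2] = [18, 24, 18, 19]
r8 m[X12→φ4] = [16, 14, 9, 13]
r8 m[X2→φ2] = [0, 0, 0, 0]
r8 m[X4→φ3] = [0, 0, 0, 0]
r9 m[φ0→X15] = [16, 23, 17, 18]
r9 m[φ0→X12] = [2, 4, 3, 4]
r9 m[φ1→X6] = [15, 16, 13, 12]
r9 m[φ1→X12] = [14, 14, 10, 10]
r9 m[φ2→X12] = [4, 0, 0, 3]
r9 m[φ2→X2] = [18, 21, 25, 21]
r9 m[φ3→X15] = [2, 1, 6, 1]
r9 m[φ3→X4] = [17, 15, 14, 18]
r9 m[φ4→X6] = [18, 16, 12, 12]
r9 m[φ4→X12] = [10, 14, 13, 13]
r9 m[X15→φ0] = [2, 1, 6, 1]
r9 m[X15→φ3] = [12, 19, 13, 14]
r9 m[X6→φ1] = [16, 14, 10, 10]
r9 m[X6→φ4] = [13, 14, 11, 10]
r9 m[X12→φ0] = [20, 20, 15, 18]
r9 m[X12→φ1] = [12, 14, 12, 16]
r9 m[X12→φ2] = [18, 24, 18, 19]
r9 m[X12→φ4] = [16, 14, 9, 13]
r9 m[X2→φ2] = [0, 0, 0, 0]
r9 m[X4→φ3] = [0, 0, 0, 0]
r10 m[φ0→X15] = [16, 23, 17, 18]
r10 m[φ0→X12] = [2, 4, 3, 4]
r10 m[φ1→X6] = [15, 16, 13, 12]
r10 m[φ1→X12] = [14, 14, 10, 10]
r10 m[φ2→X12] = [4, 0, 0, 3]
r10 m[φ2→X2] = [18, 21, 25, 21]
r10 m[φ3→X15] = [2, 1, 6, 1]
r10 m[φ3→X4] = [17, 15, 14, 18]
r10 m[φ4→X6] = [18, 16, 12, 12]
r10 m[φ4→X12] = [10, 14, 13, 13]
r10 m[X15→φ0] = [2, 1, 6, 1]
r10 m[X15→φ3] = [16, 23, 17, 18]
r10 m[X6→φ1] = [18, 16, 12, 12]
r10 m[X6→φ4] = [15, 16, 13, 12]
r10 m[X12→φ0] = [28, 28, 23, 26]
r10 m[X12→φ1] = [16, 18, 16, 20]
r10 m[X12→φ2] = [26, 32, 26, 27]
r10 m[X12→φ4] = [20, 18, 13, 17]
r10 m[X2→φ2] = [0, 0, 0, 0]
r10 m[X4→φ3] = [0, 0, 0, 0]
no fixed point within 10 rounds

NOT CONVERGED within 10 rounds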